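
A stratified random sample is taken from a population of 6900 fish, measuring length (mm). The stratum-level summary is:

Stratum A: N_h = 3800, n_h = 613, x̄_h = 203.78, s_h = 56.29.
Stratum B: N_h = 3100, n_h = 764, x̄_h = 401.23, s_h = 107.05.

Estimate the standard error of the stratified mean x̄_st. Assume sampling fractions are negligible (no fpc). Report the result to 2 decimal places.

SE(x̄_st) ≈ 2.14

V̂(x̄_st) = Σ W_h² s_h²/n_h, with W_h = N_h/N and N = 6900:
  stratum A: (3800/6900)²·56.29²/613 = 1.56773
  stratum B: (3100/6900)²·107.05²/764 = 3.02765
V̂(x̄_st) = 4.59538
SE(x̄_st) = √4.59538 = 2.14368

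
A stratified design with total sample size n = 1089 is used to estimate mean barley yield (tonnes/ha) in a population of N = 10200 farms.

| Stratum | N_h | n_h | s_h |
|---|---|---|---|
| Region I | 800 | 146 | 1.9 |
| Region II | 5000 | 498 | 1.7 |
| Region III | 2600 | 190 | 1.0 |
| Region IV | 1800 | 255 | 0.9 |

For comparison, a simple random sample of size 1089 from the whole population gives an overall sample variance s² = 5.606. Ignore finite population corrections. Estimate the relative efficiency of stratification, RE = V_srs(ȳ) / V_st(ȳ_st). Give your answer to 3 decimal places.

V̂(ȳ_st) = Σ W_h² s_h²/n_h, with W_h = N_h/N and N = 10200:
  stratum Region I: (800/10200)²·1.9²/146 = 0.000152102
  stratum Region II: (5000/10200)²·1.7²/498 = 0.00139447
  stratum Region III: (2600/10200)²·1.0²/190 = 0.000341974
  stratum Region IV: (1800/10200)²·0.9²/255 = 9.89212e-05
V_st = 0.00198746
V_srs = s²/n = 5.606/1089 = 0.00514784
Relative efficiency = V_srs / V_st = 0.00514784/0.00198746 = 2.5902

RE ≈ 2.590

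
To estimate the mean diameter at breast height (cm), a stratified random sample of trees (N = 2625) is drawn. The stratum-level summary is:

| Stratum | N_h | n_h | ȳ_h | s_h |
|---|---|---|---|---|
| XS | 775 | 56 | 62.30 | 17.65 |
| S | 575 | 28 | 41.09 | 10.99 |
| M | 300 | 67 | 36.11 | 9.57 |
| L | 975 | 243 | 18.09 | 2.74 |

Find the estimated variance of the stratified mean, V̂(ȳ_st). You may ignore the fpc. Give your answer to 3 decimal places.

V̂(ȳ_st) ≈ 0.714

V̂(ȳ_st) = Σ W_h² s_h²/n_h, with W_h = N_h/N and N = 2625:
  stratum XS: (775/2625)²·17.65²/56 = 0.484893
  stratum S: (575/2625)²·10.99²/28 = 0.206973
  stratum M: (300/2625)²·9.57²/67 = 0.0178539
  stratum L: (975/2625)²·2.74²/243 = 0.00426231
V̂(ȳ_st) = 0.713983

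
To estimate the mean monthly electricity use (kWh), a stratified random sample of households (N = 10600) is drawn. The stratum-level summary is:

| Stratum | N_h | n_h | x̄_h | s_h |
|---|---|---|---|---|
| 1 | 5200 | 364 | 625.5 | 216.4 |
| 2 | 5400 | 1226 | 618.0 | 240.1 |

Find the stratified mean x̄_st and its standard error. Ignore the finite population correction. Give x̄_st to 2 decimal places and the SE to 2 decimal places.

x̄_st ≈ 621.68, SE ≈ 6.57

x̄_st = Σ W_h x̄_h = (5200·625.5 + 5400·618.0)/10600 = 621.67925
V̂(x̄_st) = Σ W_h² s_h²/n_h, with W_h = N_h/N and N = 10600:
  stratum 1: (5200/10600)²·216.4²/364 = 30.9605
  stratum 2: (5400/10600)²·240.1²/1226 = 12.2031
V̂(x̄_st) = 43.1636
SE(x̄_st) = √43.1636 = 6.5699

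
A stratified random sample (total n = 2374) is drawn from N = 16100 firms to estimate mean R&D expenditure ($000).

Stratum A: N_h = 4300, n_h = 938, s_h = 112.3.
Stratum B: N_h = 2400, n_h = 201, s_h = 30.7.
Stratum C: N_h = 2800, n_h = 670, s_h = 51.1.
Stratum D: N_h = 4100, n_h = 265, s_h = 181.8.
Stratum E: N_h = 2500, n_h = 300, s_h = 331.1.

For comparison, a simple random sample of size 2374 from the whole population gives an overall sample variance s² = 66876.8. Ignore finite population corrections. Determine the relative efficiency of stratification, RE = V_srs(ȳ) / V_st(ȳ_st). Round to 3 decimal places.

V̂(ȳ_st) = Σ W_h² s_h²/n_h, with W_h = N_h/N and N = 16100:
  stratum A: (4300/16100)²·112.3²/938 = 0.959051
  stratum B: (2400/16100)²·30.7²/201 = 0.104196
  stratum C: (2800/16100)²·51.1²/670 = 0.117878
  stratum D: (4100/16100)²·181.8²/265 = 8.08831
  stratum E: (2500/16100)²·331.1²/300 = 8.811
V_st = 18.0804
V_srs = s²/n = 66876.8/2374 = 28.1705
Relative efficiency = V_srs / V_st = 28.1705/18.0804 = 1.5581

RE ≈ 1.558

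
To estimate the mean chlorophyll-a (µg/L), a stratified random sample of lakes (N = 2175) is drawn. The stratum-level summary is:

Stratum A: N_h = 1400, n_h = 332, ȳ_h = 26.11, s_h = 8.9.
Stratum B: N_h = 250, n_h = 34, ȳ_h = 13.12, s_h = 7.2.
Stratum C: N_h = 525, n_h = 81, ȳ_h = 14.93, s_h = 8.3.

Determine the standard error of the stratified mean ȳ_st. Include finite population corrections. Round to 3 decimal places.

SE(ȳ_st) ≈ 0.367

V̂(ȳ_st) = Σ W_h² (1 − n_h/N_h) s_h²/n_h, with W_h = N_h/N and N = 2175:
  stratum A: (1400/2175)²·(1 − 332/1400)·8.9²/332 = 0.0754089
  stratum B: (250/2175)²·(1 − 34/250)·7.2²/34 = 0.0174045
  stratum C: (525/2175)²·(1 − 81/525)·8.3²/81 = 0.0419078
V̂(ȳ_st) = 0.134721
SE(ȳ_st) = √0.134721 = 0.367044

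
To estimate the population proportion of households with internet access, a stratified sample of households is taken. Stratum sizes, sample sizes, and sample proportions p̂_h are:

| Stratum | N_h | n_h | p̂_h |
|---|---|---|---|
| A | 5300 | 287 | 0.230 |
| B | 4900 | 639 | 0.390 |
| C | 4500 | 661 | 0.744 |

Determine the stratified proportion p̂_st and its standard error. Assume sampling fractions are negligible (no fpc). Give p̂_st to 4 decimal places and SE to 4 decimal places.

N = 14700; stratum weights W_h = N_h/N.
p̂_st = Σ W_h p̂_h = (5300·0.230 + 4900·0.390 + 4500·0.744)/14700 = 0.44068
V̂(p̂_st) = Σ W_h² p̂_h(1−p̂_h)/(n_h−1):
  stratum A: (5300/14700)²·0.230·0.770/286 = 8.04951e-05
  stratum B: (4900/14700)²·0.390·0.610/638 = 4.14316e-05
  stratum C: (4500/14700)²·0.744·0.256/660 = 2.70433e-05
V̂(p̂_st) = 0.00014897; SE = √V̂ = 0.0122053

p̂_st ≈ 0.4407, SE ≈ 0.0122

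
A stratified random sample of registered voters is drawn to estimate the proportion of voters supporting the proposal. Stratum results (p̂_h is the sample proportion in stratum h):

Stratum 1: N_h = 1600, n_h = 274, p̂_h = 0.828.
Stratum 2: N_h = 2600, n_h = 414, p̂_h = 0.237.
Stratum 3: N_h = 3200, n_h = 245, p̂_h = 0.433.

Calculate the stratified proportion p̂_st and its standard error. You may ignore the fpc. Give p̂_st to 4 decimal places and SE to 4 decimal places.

N = 7400; stratum weights W_h = N_h/N.
p̂_st = Σ W_h p̂_h = (1600·0.828 + 2600·0.237 + 3200·0.433)/7400 = 0.44954
V̂(p̂_st) = Σ W_h² p̂_h(1−p̂_h)/(n_h−1):
  stratum 1: (1600/7400)²·0.828·0.172/273 = 2.43878e-05
  stratum 2: (2600/7400)²·0.237·0.763/413 = 5.40513e-05
  stratum 3: (3200/7400)²·0.433·0.567/244 = 0.000188156
V̂(p̂_st) = 0.000266595; SE = √V̂ = 0.0163277

p̂_st ≈ 0.4495, SE ≈ 0.0163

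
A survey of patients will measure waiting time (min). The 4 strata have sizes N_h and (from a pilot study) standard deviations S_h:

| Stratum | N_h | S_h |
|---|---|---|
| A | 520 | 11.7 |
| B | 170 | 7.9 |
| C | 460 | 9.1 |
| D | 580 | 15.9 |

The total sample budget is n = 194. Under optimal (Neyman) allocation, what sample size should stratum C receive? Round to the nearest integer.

39

Neyman allocation: n_h = n · N_h S_h / Σ N_i S_i, with n = 194.
  stratum A: N_h·S_h = 520·11.7 = 6084.00
  stratum B: N_h·S_h = 170·7.9 = 1343.00
  stratum C: N_h·S_h = 460·9.1 = 4186.00
  stratum D: N_h·S_h = 580·15.9 = 9222.00
Σ N_h S_h = 20835.00
n for stratum C = 194·4186.00/20835.00 = 38.977 → 39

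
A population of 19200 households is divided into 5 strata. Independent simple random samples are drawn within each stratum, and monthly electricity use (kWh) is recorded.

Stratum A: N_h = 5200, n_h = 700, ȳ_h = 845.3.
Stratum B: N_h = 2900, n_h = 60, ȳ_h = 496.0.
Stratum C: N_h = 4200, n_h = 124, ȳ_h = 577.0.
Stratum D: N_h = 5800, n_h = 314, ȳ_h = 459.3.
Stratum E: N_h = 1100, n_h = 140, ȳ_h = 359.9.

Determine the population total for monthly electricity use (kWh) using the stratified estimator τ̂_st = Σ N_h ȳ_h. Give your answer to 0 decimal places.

τ̂_st ≈ 11317190

τ̂_st = Σ N_h ȳ_h = 5200·845.3 + 2900·496.0 + 4200·577.0 + 5800·459.3 + 1100·359.9 = 11317190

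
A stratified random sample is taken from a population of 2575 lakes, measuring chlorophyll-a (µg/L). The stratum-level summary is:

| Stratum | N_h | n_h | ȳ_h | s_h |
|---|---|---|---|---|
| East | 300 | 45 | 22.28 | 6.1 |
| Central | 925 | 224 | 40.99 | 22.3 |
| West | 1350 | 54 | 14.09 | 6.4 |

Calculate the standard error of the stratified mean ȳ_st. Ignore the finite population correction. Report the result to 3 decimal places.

V̂(ȳ_st) = Σ W_h² s_h²/n_h, with W_h = N_h/N and N = 2575:
  stratum East: (300/2575)²·6.1²/45 = 0.0112237
  stratum Central: (925/2575)²·22.3²/224 = 0.286478
  stratum West: (1350/2575)²·6.4²/54 = 0.208487
V̂(ȳ_st) = 0.506188
SE(ȳ_st) = √0.506188 = 0.711469

SE(ȳ_st) ≈ 0.711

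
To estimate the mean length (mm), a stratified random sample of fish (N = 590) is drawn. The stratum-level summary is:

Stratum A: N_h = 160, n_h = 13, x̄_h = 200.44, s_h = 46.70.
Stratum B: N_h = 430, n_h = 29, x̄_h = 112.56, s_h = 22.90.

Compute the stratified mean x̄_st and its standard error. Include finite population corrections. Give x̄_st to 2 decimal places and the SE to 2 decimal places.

x̄_st = Σ W_h x̄_h = (160·200.44 + 430·112.56)/590 = 136.39186
V̂(x̄_st) = Σ W_h² (1 − n_h/N_h) s_h²/n_h, with W_h = N_h/N and N = 590:
  stratum A: (160/590)²·(1 − 13/160)·46.70²/13 = 11.3351
  stratum B: (430/590)²·(1 − 29/430)·22.90²/29 = 8.9574
V̂(x̄_st) = 20.2925
SE(x̄_st) = √20.2925 = 4.50471

x̄_st ≈ 136.39, SE ≈ 4.50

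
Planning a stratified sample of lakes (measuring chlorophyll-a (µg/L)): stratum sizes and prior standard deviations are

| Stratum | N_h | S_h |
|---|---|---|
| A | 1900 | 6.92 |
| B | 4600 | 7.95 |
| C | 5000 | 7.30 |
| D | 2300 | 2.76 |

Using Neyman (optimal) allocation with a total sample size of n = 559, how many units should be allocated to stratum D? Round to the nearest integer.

Neyman allocation: n_h = n · N_h S_h / Σ N_i S_i, with n = 559.
  stratum A: N_h·S_h = 1900·6.92 = 13148.00
  stratum B: N_h·S_h = 4600·7.95 = 36570.00
  stratum C: N_h·S_h = 5000·7.30 = 36500.00
  stratum D: N_h·S_h = 2300·2.76 = 6348.00
Σ N_h S_h = 92566.00
n for stratum D = 559·6348.00/92566.00 = 38.335 → 38

38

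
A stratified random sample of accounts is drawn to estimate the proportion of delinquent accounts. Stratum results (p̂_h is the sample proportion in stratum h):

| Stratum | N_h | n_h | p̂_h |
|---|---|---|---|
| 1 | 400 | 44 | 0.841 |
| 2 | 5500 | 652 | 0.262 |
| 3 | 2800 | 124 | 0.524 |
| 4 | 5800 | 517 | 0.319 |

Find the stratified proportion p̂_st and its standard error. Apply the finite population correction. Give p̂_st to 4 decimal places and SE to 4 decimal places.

p̂_st ≈ 0.3514, SE ≈ 0.0132

N = 14500; stratum weights W_h = N_h/N.
p̂_st = Σ W_h p̂_h = (400·0.841 + 5500·0.262 + 2800·0.524 + 5800·0.319)/14500 = 0.35137
V̂(p̂_st) = Σ W_h² (1 − n_h/N_h) p̂_h(1−p̂_h)/(n_h−1):
  stratum 1: (400/14500)²·(1 − 44/400)·0.841·0.159/43 = 2.1062e-06
  stratum 2: (5500/14500)²·(1 − 652/5500)·0.262·0.738/651 = 3.76674e-05
  stratum 3: (2800/14500)²·(1 − 124/2800)·0.524·0.476/123 = 7.22672e-05
  stratum 4: (5800/14500)²·(1 − 517/5800)·0.319·0.681/516 = 6.13565e-05
V̂(p̂_st) = 0.000173397; SE = √V̂ = 0.013168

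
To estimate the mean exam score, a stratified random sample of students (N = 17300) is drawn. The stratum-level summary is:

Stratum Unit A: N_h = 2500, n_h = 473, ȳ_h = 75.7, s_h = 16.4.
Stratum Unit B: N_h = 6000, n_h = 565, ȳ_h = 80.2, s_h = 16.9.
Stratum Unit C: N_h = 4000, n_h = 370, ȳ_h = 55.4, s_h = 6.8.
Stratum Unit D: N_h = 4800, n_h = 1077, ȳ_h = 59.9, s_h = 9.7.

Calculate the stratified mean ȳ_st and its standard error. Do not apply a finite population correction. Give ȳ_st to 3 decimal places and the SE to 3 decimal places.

ȳ_st ≈ 68.183, SE ≈ 0.293

ȳ_st = Σ W_h ȳ_h = (2500·75.7 + 6000·80.2 + 4000·55.4 + 4800·59.9)/17300 = 68.18324
V̂(ȳ_st) = Σ W_h² s_h²/n_h, with W_h = N_h/N and N = 17300:
  stratum Unit A: (2500/17300)²·16.4²/473 = 0.0118745
  stratum Unit B: (6000/17300)²·16.9²/565 = 0.0608044
  stratum Unit C: (4000/17300)²·6.8²/370 = 0.00668104
  stratum Unit D: (4800/17300)²·9.7²/1077 = 0.0067254
V̂(ȳ_st) = 0.0860853
SE(ȳ_st) = √0.0860853 = 0.293403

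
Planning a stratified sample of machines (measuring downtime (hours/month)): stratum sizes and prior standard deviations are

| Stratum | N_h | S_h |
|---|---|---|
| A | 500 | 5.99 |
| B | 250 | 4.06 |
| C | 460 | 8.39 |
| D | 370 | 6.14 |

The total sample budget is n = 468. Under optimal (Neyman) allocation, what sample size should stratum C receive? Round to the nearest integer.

Neyman allocation: n_h = n · N_h S_h / Σ N_i S_i, with n = 468.
  stratum A: N_h·S_h = 500·5.99 = 2995.00
  stratum B: N_h·S_h = 250·4.06 = 1015.00
  stratum C: N_h·S_h = 460·8.39 = 3859.40
  stratum D: N_h·S_h = 370·6.14 = 2271.80
Σ N_h S_h = 10141.20
n for stratum C = 468·3859.40/10141.20 = 178.105 → 178

178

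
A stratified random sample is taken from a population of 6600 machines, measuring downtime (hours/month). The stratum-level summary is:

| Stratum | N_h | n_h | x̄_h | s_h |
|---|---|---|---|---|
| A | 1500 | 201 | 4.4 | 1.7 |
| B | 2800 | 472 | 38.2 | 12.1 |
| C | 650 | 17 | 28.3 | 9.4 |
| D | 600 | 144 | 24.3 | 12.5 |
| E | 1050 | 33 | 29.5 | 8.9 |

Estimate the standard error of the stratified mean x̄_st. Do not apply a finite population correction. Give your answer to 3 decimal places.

SE(x̄_st) ≈ 0.420

V̂(x̄_st) = Σ W_h² s_h²/n_h, with W_h = N_h/N and N = 6600:
  stratum A: (1500/6600)²·1.7²/201 = 0.000742671
  stratum B: (2800/6600)²·12.1²/472 = 0.0558286
  stratum C: (650/6600)²·9.4²/17 = 0.0504134
  stratum D: (600/6600)²·12.5²/144 = 0.00896752
  stratum E: (1050/6600)²·8.9²/33 = 0.0607515
V̂(x̄_st) = 0.176704
SE(x̄_st) = √0.176704 = 0.420361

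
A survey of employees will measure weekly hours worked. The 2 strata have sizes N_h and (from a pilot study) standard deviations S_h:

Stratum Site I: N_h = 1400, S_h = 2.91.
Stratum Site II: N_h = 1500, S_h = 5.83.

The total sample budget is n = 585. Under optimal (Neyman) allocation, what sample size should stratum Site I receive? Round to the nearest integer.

186

Neyman allocation: n_h = n · N_h S_h / Σ N_i S_i, with n = 585.
  stratum Site I: N_h·S_h = 1400·2.91 = 4074.00
  stratum Site II: N_h·S_h = 1500·5.83 = 8745.00
Σ N_h S_h = 12819.00
n for stratum Site I = 585·4074.00/12819.00 = 185.919 → 186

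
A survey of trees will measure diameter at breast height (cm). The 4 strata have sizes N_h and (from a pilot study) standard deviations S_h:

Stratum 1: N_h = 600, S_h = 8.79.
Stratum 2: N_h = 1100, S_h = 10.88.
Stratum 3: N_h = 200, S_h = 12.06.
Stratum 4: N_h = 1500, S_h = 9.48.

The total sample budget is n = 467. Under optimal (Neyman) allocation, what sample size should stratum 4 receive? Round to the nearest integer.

196

Neyman allocation: n_h = n · N_h S_h / Σ N_i S_i, with n = 467.
  stratum 1: N_h·S_h = 600·8.79 = 5274.00
  stratum 2: N_h·S_h = 1100·10.88 = 11968.00
  stratum 3: N_h·S_h = 200·12.06 = 2412.00
  stratum 4: N_h·S_h = 1500·9.48 = 14220.00
Σ N_h S_h = 33874.00
n for stratum 4 = 467·14220.00/33874.00 = 196.042 → 196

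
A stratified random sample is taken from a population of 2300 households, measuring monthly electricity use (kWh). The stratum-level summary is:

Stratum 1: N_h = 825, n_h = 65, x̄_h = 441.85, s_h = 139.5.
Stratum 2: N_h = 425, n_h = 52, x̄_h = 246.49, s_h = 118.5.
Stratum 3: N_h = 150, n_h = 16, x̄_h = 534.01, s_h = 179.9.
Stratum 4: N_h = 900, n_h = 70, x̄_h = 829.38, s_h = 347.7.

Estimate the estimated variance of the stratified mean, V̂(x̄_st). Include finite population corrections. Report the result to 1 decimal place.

V̂(x̄_st) ≈ 295.1

V̂(x̄_st) = Σ W_h² (1 − n_h/N_h) s_h²/n_h, with W_h = N_h/N and N = 2300:
  stratum 1: (825/2300)²·(1 − 65/825)·139.5²/65 = 35.4852
  stratum 2: (425/2300)²·(1 − 52/425)·118.5²/52 = 8.09236
  stratum 3: (150/2300)²·(1 − 16/150)·179.9²/16 = 7.68569
  stratum 4: (900/2300)²·(1 − 70/900)·347.7²/70 = 243.88
V̂(x̄_st) = 295.143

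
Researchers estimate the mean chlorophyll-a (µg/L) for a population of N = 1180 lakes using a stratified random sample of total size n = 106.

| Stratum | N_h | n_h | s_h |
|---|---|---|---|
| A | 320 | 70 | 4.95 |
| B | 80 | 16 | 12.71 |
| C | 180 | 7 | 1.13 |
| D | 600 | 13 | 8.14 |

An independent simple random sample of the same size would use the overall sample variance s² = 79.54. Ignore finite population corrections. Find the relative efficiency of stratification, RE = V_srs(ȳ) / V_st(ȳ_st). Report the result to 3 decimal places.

V̂(ȳ_st) = Σ W_h² s_h²/n_h, with W_h = N_h/N and N = 1180:
  stratum A: (320/1180)²·4.95²/70 = 0.0257424
  stratum B: (80/1180)²·12.71²/16 = 0.0464074
  stratum C: (180/1180)²·1.13²/7 = 0.00424463
  stratum D: (600/1180)²·8.14²/13 = 1.31778
V_st = 1.39418
V_srs = s²/n = 79.54/106 = 0.750377
Relative efficiency = V_srs / V_st = 0.750377/1.39418 = 0.5382

RE ≈ 0.538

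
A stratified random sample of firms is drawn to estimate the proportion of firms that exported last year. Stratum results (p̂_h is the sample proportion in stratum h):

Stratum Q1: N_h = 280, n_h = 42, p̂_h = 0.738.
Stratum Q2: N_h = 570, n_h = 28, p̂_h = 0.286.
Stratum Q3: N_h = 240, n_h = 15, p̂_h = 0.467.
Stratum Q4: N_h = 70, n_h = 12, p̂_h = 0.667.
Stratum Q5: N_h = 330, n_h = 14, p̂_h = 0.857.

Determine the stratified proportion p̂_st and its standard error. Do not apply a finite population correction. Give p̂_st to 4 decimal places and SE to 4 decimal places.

p̂_st ≈ 0.5445, SE ≈ 0.0473

N = 1490; stratum weights W_h = N_h/N.
p̂_st = Σ W_h p̂_h = (280·0.738 + 570·0.286 + 240·0.467 + 70·0.667 + 330·0.857)/1490 = 0.54446
V̂(p̂_st) = Σ W_h² p̂_h(1−p̂_h)/(n_h−1):
  stratum Q1: (280/1490)²·0.738·0.262/41 = 0.00016654
  stratum Q2: (570/1490)²·0.286·0.714/27 = 0.00110682
  stratum Q3: (240/1490)²·0.467·0.533/14 = 0.000461281
  stratum Q4: (70/1490)²·0.667·0.333/11 = 4.45657e-05
  stratum Q5: (330/1490)²·0.857·0.143/13 = 0.000462412
V̂(p̂_st) = 0.00224162; SE = √V̂ = 0.0473458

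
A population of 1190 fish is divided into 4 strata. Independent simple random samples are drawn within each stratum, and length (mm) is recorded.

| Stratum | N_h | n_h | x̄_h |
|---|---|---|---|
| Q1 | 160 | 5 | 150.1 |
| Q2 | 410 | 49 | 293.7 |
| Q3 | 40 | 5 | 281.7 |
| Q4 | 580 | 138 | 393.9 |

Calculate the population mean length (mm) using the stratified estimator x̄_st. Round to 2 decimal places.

N = Σ N_h = 1190. Stratum weights W_h = N_h/N.
x̄_st = (160·150.1 + 410·293.7 + 40·281.7 + 580·393.9) / 1190 = 322.8261

x̄_st ≈ 322.83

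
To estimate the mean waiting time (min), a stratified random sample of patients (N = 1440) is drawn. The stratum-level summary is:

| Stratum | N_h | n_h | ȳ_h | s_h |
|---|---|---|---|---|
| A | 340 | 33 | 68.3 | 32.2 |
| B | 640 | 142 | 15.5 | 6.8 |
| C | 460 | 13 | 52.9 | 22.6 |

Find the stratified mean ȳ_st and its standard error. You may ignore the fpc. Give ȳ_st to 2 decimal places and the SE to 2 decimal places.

ȳ_st = Σ W_h ȳ_h = (340·68.3 + 640·15.5 + 460·52.9)/1440 = 39.91389
V̂(ȳ_st) = Σ W_h² s_h²/n_h, with W_h = N_h/N and N = 1440:
  stratum A: (340/1440)²·32.2²/33 = 1.75158
  stratum B: (640/1440)²·6.8²/142 = 0.0643227
  stratum C: (460/1440)²·22.6²/13 = 4.00926
V̂(ȳ_st) = 5.82517
SE(ȳ_st) = √5.82517 = 2.41354

ȳ_st ≈ 39.91, SE ≈ 2.41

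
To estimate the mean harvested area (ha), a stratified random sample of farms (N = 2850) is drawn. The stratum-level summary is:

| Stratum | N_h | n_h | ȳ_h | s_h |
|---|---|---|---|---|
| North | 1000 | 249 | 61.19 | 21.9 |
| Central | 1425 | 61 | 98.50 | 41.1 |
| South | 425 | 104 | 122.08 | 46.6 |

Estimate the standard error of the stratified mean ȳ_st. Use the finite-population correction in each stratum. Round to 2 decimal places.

SE(ȳ_st) ≈ 2.67

V̂(ȳ_st) = Σ W_h² (1 − n_h/N_h) s_h²/n_h, with W_h = N_h/N and N = 2850:
  stratum North: (1000/2850)²·(1 − 249/1000)·21.9²/249 = 0.17809
  stratum Central: (1425/2850)²·(1 − 61/1425)·41.1²/61 = 6.62664
  stratum South: (425/2850)²·(1 − 104/425)·46.6²/104 = 0.350706
V̂(ȳ_st) = 7.15543
SE(ȳ_st) = √7.15543 = 2.67496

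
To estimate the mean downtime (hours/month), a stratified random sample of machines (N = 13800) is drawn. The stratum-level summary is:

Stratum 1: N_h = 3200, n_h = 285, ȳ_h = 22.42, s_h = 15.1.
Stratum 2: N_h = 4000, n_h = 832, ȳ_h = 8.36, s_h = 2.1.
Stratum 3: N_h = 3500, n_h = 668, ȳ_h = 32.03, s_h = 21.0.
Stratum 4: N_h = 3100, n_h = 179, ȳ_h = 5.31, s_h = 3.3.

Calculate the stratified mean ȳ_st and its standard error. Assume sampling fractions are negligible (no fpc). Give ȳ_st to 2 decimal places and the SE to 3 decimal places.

ȳ_st = Σ W_h ȳ_h = (3200·22.42 + 4000·8.36 + 3500·32.03 + 3100·5.31)/13800 = 16.93841
V̂(ȳ_st) = Σ W_h² s_h²/n_h, with W_h = N_h/N and N = 13800:
  stratum 1: (3200/13800)²·15.1²/285 = 0.0430181
  stratum 2: (4000/13800)²·2.1²/832 = 0.000445325
  stratum 3: (3500/13800)²·21.0²/668 = 0.0424659
  stratum 4: (3100/13800)²·3.3²/179 = 0.00307001
V̂(ȳ_st) = 0.0889993
SE(ȳ_st) = √0.0889993 = 0.298327

ȳ_st ≈ 16.94, SE ≈ 0.298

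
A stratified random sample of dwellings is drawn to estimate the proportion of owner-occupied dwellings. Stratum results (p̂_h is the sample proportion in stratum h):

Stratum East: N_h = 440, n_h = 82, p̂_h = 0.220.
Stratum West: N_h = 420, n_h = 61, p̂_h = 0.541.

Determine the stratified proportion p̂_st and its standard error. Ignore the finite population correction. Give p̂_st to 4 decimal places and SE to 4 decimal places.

N = 860; stratum weights W_h = N_h/N.
p̂_st = Σ W_h p̂_h = (440·0.220 + 420·0.541)/860 = 0.37677
V̂(p̂_st) = Σ W_h² p̂_h(1−p̂_h)/(n_h−1):
  stratum East: (440/860)²·0.220·0.780/81 = 0.00055455
  stratum West: (420/860)²·0.541·0.459/60 = 0.000987098
V̂(p̂_st) = 0.00154165; SE = √V̂ = 0.0392638

p̂_st ≈ 0.3768, SE ≈ 0.0393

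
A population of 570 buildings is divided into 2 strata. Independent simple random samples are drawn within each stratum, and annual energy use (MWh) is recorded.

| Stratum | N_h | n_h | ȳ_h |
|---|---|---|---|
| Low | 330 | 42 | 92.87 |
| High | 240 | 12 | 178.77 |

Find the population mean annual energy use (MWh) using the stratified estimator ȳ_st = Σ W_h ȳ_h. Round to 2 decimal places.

N = Σ N_h = 570. Stratum weights W_h = N_h/N.
ȳ_st = (330·92.87 + 240·178.77) / 570 = 129.0384

ȳ_st ≈ 129.04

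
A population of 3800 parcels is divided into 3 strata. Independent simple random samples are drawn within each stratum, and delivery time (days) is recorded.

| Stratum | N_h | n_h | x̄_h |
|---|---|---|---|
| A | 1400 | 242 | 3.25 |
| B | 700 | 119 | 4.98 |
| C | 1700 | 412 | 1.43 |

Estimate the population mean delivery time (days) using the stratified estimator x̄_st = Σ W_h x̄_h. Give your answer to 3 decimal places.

N = Σ N_h = 3800. Stratum weights W_h = N_h/N.
x̄_st = (1400·3.25 + 700·4.98 + 1700·1.43) / 3800 = 2.75447

x̄_st ≈ 2.754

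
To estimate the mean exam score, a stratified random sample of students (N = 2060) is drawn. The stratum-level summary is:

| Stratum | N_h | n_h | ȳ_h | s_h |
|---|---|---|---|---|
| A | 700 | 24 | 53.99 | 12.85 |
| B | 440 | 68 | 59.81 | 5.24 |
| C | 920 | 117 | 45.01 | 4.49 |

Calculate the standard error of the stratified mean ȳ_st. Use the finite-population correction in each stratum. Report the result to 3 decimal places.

V̂(ȳ_st) = Σ W_h² (1 − n_h/N_h) s_h²/n_h, with W_h = N_h/N and N = 2060:
  stratum A: (700/2060)²·(1 − 24/700)·12.85²/24 = 0.767194
  stratum B: (440/2060)²·(1 − 68/440)·5.24²/68 = 0.0155745
  stratum C: (920/2060)²·(1 − 117/920)·4.49²/117 = 0.0299969
V̂(ȳ_st) = 0.812766
SE(ȳ_st) = √0.812766 = 0.901535

SE(ȳ_st) ≈ 0.902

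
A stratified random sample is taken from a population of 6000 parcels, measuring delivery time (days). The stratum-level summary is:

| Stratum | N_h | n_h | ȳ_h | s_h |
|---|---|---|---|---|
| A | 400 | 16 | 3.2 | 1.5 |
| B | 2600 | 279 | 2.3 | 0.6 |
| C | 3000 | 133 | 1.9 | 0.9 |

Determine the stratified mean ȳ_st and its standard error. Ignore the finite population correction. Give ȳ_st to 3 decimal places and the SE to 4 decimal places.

ȳ_st ≈ 2.160, SE ≈ 0.0489

ȳ_st = Σ W_h ȳ_h = (400·3.2 + 2600·2.3 + 3000·1.9)/6000 = 2.16000
V̂(ȳ_st) = Σ W_h² s_h²/n_h, with W_h = N_h/N and N = 6000:
  stratum A: (400/6000)²·1.5²/16 = 0.000625
  stratum B: (2600/6000)²·0.6²/279 = 0.000242294
  stratum C: (3000/6000)²·0.9²/133 = 0.00152256
V̂(ȳ_st) = 0.00238985
SE(ȳ_st) = √0.00238985 = 0.0488861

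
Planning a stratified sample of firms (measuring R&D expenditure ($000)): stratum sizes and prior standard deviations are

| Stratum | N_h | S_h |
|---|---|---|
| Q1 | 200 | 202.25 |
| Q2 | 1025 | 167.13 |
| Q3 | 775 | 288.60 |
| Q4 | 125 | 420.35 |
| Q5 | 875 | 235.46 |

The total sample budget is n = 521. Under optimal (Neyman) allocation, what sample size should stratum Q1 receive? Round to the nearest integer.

30

Neyman allocation: n_h = n · N_h S_h / Σ N_i S_i, with n = 521.
  stratum Q1: N_h·S_h = 200·202.25 = 40450.00
  stratum Q2: N_h·S_h = 1025·167.13 = 171308.25
  stratum Q3: N_h·S_h = 775·288.60 = 223665.00
  stratum Q4: N_h·S_h = 125·420.35 = 52543.75
  stratum Q5: N_h·S_h = 875·235.46 = 206027.50
Σ N_h S_h = 693994.50
n for stratum Q1 = 521·40450.00/693994.50 = 30.367 → 30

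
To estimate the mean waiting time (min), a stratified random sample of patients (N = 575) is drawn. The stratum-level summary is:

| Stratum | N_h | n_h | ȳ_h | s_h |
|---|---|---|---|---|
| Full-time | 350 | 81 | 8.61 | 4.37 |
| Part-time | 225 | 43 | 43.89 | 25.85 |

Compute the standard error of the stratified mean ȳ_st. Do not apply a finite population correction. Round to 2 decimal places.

V̂(ȳ_st) = Σ W_h² s_h²/n_h, with W_h = N_h/N and N = 575:
  stratum Full-time: (350/575)²·4.37²/81 = 0.0873531
  stratum Part-time: (225/575)²·25.85²/43 = 2.37948
V̂(ȳ_st) = 2.46683
SE(ȳ_st) = √2.46683 = 1.57062

SE(ȳ_st) ≈ 1.57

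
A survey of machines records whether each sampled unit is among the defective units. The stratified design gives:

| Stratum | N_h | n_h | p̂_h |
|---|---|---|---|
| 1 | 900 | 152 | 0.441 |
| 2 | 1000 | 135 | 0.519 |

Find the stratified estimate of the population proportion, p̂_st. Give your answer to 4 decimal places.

N = 1900; stratum weights W_h = N_h/N.
p̂_st = Σ W_h p̂_h = (900·0.441 + 1000·0.519)/1900 = 0.48205

p̂_st ≈ 0.4821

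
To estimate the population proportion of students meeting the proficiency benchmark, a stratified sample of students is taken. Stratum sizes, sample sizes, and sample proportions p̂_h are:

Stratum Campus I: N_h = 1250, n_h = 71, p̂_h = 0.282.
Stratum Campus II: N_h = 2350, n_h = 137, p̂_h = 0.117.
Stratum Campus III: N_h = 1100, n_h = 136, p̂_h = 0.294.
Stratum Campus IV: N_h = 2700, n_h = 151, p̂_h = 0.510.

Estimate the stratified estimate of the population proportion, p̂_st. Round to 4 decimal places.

N = 7400; stratum weights W_h = N_h/N.
p̂_st = Σ W_h p̂_h = (1250·0.282 + 2350·0.117 + 1100·0.294 + 2700·0.510)/7400 = 0.31457

p̂_st ≈ 0.3146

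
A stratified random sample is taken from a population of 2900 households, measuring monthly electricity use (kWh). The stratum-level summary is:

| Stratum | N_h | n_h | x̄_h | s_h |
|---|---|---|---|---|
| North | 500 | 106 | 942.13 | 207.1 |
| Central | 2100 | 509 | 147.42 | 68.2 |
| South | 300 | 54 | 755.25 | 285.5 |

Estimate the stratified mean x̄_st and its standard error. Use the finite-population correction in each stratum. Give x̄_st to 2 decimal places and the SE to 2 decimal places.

x̄_st = Σ W_h x̄_h = (500·942.13 + 2100·147.42 + 300·755.25)/2900 = 347.31793
V̂(x̄_st) = Σ W_h² (1 − n_h/N_h) s_h²/n_h, with W_h = N_h/N and N = 2900:
  stratum North: (500/2900)²·(1 − 106/500)·207.1²/106 = 9.47817
  stratum Central: (2100/2900)²·(1 − 509/2100)·68.2²/509 = 3.63032
  stratum South: (300/2900)²·(1 − 54/300)·285.5²/54 = 13.2458
V̂(x̄_st) = 26.3543
SE(x̄_st) = √26.3543 = 5.13364

x̄_st ≈ 347.32, SE ≈ 5.13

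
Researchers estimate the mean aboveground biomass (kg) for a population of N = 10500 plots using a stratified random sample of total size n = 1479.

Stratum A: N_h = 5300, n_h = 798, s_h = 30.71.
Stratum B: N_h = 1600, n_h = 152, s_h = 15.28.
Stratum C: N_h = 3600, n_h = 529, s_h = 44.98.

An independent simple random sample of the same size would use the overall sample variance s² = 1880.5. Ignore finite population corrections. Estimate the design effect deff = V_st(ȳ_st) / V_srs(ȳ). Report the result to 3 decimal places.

V̂(ȳ_st) = Σ W_h² s_h²/n_h, with W_h = N_h/N and N = 10500:
  stratum A: (5300/10500)²·30.71²/798 = 0.301113
  stratum B: (1600/10500)²·15.28²/152 = 0.0356668
  stratum C: (3600/10500)²·44.98²/529 = 0.449583
V_st = 0.786363
V_srs = s²/n = 1880.5/1479 = 1.27147
deff = V_st / V_srs = 0.786363/1.27147 = 0.6185

deff ≈ 0.618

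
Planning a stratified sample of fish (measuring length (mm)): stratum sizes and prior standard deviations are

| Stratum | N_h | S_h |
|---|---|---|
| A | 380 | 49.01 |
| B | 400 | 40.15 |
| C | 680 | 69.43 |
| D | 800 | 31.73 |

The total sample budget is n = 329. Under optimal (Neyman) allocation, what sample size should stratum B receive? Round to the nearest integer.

49

Neyman allocation: n_h = n · N_h S_h / Σ N_i S_i, with n = 329.
  stratum A: N_h·S_h = 380·49.01 = 18623.80
  stratum B: N_h·S_h = 400·40.15 = 16060.00
  stratum C: N_h·S_h = 680·69.43 = 47212.40
  stratum D: N_h·S_h = 800·31.73 = 25384.00
Σ N_h S_h = 107280.20
n for stratum B = 329·16060.00/107280.20 = 49.252 → 49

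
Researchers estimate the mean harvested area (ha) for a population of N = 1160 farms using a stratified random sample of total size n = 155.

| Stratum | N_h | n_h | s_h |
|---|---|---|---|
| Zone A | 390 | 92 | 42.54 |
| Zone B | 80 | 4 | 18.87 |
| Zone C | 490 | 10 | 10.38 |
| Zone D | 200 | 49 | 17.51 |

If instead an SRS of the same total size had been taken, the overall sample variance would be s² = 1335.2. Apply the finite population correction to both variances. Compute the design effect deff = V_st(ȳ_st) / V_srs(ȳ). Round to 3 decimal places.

deff ≈ 0.553

V̂(ȳ_st) = Σ W_h² (1 − n_h/N_h) s_h²/n_h, with W_h = N_h/N and N = 1160:
  stratum Zone A: (390/1160)²·(1 − 92/390)·42.54²/92 = 1.69892
  stratum Zone B: (80/1160)²·(1 − 4/80)·18.87²/4 = 0.402227
  stratum Zone C: (490/1160)²·(1 − 10/490)·10.38²/10 = 1.88328
  stratum Zone D: (200/1160)²·(1 − 49/200)·17.51²/49 = 0.140432
V_st = 4.12486
V_srs = (1 − 155/1160)·1335.2/155 = 7.46316
deff = V_st / V_srs = 4.12486/7.46316 = 0.5527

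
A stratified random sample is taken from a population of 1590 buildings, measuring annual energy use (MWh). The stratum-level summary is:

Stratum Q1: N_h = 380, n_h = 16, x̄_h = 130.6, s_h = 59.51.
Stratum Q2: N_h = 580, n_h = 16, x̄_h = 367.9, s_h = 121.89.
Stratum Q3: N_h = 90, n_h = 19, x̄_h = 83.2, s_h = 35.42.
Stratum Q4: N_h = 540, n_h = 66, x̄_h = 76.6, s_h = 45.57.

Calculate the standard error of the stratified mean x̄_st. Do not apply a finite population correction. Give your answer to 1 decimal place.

V̂(x̄_st) = Σ W_h² s_h²/n_h, with W_h = N_h/N and N = 1590:
  stratum Q1: (380/1590)²·59.51²/16 = 12.6425
  stratum Q2: (580/1590)²·121.89²/16 = 123.56
  stratum Q3: (90/1590)²·35.42²/19 = 0.21156
  stratum Q4: (540/1590)²·45.57²/66 = 3.62917
V̂(x̄_st) = 140.043
SE(x̄_st) = √140.043 = 11.834

SE(x̄_st) ≈ 11.8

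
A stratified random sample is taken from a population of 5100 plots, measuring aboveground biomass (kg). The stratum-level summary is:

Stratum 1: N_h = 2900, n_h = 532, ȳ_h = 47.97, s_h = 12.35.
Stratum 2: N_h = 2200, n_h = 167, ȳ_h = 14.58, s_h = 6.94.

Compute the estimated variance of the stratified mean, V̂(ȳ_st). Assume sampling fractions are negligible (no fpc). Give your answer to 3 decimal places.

V̂(ȳ_st) = Σ W_h² s_h²/n_h, with W_h = N_h/N and N = 5100:
  stratum 1: (2900/5100)²·12.35²/532 = 0.0926996
  stratum 2: (2200/5100)²·6.94²/167 = 0.053667
V̂(ȳ_st) = 0.146367

V̂(ȳ_st) ≈ 0.146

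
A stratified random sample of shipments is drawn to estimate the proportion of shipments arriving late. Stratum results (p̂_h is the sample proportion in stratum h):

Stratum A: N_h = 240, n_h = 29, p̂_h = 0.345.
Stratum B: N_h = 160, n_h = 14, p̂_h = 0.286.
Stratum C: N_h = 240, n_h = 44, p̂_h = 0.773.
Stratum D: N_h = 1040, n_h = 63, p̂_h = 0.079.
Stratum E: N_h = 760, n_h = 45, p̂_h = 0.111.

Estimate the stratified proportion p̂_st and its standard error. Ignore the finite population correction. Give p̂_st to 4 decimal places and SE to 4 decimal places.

N = 2440; stratum weights W_h = N_h/N.
p̂_st = Σ W_h p̂_h = (240·0.345 + 160·0.286 + 240·0.773 + 1040·0.079 + 760·0.111)/2440 = 0.19697
V̂(p̂_st) = Σ W_h² p̂_h(1−p̂_h)/(n_h−1):
  stratum A: (240/2440)²·0.345·0.655/28 = 7.8081e-05
  stratum B: (160/2440)²·0.286·0.714/13 = 6.75431e-05
  stratum C: (240/2440)²·0.773·0.227/43 = 3.94802e-05
  stratum D: (1040/2440)²·0.079·0.921/62 = 0.000213197
  stratum E: (760/2440)²·0.111·0.889/44 = 0.00021758
V̂(p̂_st) = 0.000615882; SE = √V̂ = 0.024817

p̂_st ≈ 0.1970, SE ≈ 0.0248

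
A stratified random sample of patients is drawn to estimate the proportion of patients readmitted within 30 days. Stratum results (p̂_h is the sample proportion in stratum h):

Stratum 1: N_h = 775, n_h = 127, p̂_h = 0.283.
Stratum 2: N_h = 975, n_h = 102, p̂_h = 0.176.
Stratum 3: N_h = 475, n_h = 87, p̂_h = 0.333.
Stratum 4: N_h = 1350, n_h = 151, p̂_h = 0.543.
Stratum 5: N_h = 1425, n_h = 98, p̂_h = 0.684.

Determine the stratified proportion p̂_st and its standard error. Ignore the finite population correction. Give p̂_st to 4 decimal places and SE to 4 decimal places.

N = 5000; stratum weights W_h = N_h/N.
p̂_st = Σ W_h p̂_h = (775·0.283 + 975·0.176 + 475·0.333 + 1350·0.543 + 1425·0.684)/5000 = 0.45137
V̂(p̂_st) = Σ W_h² p̂_h(1−p̂_h)/(n_h−1):
  stratum 1: (775/5000)²·0.283·0.717/126 = 3.869e-05
  stratum 2: (975/5000)²·0.176·0.824/101 = 5.45994e-05
  stratum 3: (475/5000)²·0.333·0.667/86 = 2.33087e-05
  stratum 4: (1350/5000)²·0.543·0.457/150 = 0.000120601
  stratum 5: (1425/5000)²·0.684·0.316/97 = 0.000180993
V̂(p̂_st) = 0.000418192; SE = √V̂ = 0.0204497

p̂_st ≈ 0.4514, SE ≈ 0.0204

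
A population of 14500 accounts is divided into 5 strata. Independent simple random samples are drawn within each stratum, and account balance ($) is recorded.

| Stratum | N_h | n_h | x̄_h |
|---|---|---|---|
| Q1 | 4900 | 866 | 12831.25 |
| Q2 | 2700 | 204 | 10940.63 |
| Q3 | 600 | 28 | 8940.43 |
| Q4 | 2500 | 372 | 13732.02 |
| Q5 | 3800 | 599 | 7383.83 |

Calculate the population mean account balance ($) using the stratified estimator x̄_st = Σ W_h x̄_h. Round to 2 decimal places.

N = Σ N_h = 14500. Stratum weights W_h = N_h/N.
x̄_st = (4900·12831.25 + 2700·10940.63 + 600·8940.43 + 2500·13732.02 + 3800·7383.83) / 14500 = 11045.9095

x̄_st ≈ 11045.91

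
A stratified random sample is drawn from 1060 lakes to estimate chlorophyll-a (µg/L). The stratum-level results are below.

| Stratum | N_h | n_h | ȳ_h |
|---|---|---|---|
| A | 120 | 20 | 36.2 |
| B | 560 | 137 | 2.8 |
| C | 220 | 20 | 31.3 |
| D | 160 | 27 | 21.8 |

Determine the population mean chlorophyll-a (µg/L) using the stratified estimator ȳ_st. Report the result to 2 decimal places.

ȳ_st ≈ 15.36

N = Σ N_h = 1060. Stratum weights W_h = N_h/N.
ȳ_st = (120·36.2 + 560·2.8 + 220·31.3 + 160·21.8) / 1060 = 15.3642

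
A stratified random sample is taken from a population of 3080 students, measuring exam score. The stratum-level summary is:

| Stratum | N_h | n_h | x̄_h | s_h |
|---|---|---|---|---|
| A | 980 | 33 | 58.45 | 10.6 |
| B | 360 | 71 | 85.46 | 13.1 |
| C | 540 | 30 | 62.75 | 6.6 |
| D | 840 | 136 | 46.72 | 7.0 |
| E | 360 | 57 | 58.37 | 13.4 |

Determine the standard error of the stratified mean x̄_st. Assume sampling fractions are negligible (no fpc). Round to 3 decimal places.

V̂(x̄_st) = Σ W_h² s_h²/n_h, with W_h = N_h/N and N = 3080:
  stratum A: (980/3080)²·10.6²/33 = 0.344706
  stratum B: (360/3080)²·13.1²/71 = 0.0330208
  stratum C: (540/3080)²·6.6²/30 = 0.0446327
  stratum D: (840/3080)²·7.0²/136 = 0.0267987
  stratum E: (360/3080)²·13.4²/57 = 0.0430366
V̂(x̄_st) = 0.492195
SE(x̄_st) = √0.492195 = 0.701566

SE(x̄_st) ≈ 0.702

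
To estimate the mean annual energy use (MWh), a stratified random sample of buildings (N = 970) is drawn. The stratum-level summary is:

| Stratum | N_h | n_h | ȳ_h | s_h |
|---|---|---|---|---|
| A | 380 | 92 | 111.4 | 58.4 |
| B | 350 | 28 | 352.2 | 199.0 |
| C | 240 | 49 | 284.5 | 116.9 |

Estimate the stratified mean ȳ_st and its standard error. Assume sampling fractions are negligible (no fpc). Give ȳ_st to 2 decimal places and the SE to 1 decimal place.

ȳ_st = Σ W_h ȳ_h = (380·111.4 + 350·352.2 + 240·284.5)/970 = 241.11546
V̂(ȳ_st) = Σ W_h² s_h²/n_h, with W_h = N_h/N and N = 970:
  stratum A: (380/970)²·58.4²/92 = 5.68934
  stratum B: (350/970)²·199.0²/28 = 184.137
  stratum C: (240/970)²·116.9²/49 = 17.0731
V̂(ȳ_st) = 206.899
SE(ȳ_st) = √206.899 = 14.384

ȳ_st ≈ 241.12, SE ≈ 14.4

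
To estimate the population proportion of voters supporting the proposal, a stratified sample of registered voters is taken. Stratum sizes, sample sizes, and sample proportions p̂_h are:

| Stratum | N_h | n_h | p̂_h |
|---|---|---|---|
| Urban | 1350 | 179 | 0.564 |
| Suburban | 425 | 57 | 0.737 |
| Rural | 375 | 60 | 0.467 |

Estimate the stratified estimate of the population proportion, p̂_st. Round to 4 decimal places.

N = 2150; stratum weights W_h = N_h/N.
p̂_st = Σ W_h p̂_h = (1350·0.564 + 425·0.737 + 375·0.467)/2150 = 0.58128

p̂_st ≈ 0.5813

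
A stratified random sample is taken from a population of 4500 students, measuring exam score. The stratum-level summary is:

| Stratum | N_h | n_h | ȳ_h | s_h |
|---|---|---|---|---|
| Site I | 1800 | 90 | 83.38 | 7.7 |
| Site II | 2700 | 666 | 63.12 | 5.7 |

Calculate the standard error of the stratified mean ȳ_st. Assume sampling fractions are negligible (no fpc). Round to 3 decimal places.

V̂(ȳ_st) = Σ W_h² s_h²/n_h, with W_h = N_h/N and N = 4500:
  stratum Site I: (1800/4500)²·7.7²/90 = 0.105404
  stratum Site II: (2700/4500)²·5.7²/666 = 0.0175622
V̂(ȳ_st) = 0.122967
SE(ȳ_st) = √0.122967 = 0.350666

SE(ȳ_st) ≈ 0.351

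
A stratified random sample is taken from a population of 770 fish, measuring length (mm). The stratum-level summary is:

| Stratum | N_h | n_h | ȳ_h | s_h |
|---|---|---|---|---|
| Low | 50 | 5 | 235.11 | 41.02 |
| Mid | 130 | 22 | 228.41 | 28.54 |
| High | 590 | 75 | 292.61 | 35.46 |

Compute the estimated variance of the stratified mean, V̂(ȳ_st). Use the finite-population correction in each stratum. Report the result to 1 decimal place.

V̂(ȳ_st) ≈ 10.7

V̂(ȳ_st) = Σ W_h² (1 − n_h/N_h) s_h²/n_h, with W_h = N_h/N and N = 770:
  stratum Low: (50/770)²·(1 − 5/50)·41.02²/5 = 1.27709
  stratum Mid: (130/770)²·(1 − 22/130)·28.54²/22 = 0.87674
  stratum High: (590/770)²·(1 − 75/590)·35.46²/75 = 8.59199
V̂(ȳ_st) = 10.7458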